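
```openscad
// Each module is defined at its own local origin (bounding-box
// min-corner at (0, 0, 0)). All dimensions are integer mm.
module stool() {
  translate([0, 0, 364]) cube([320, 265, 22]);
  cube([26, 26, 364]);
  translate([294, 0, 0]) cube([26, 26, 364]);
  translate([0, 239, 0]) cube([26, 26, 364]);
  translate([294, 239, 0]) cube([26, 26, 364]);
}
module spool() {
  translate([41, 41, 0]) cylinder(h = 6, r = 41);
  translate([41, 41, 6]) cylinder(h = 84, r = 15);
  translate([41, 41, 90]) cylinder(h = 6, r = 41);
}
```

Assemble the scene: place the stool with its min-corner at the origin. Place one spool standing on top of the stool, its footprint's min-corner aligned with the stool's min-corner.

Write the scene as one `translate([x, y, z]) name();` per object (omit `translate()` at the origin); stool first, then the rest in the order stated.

stool();
translate([0, 0, 386]) spool();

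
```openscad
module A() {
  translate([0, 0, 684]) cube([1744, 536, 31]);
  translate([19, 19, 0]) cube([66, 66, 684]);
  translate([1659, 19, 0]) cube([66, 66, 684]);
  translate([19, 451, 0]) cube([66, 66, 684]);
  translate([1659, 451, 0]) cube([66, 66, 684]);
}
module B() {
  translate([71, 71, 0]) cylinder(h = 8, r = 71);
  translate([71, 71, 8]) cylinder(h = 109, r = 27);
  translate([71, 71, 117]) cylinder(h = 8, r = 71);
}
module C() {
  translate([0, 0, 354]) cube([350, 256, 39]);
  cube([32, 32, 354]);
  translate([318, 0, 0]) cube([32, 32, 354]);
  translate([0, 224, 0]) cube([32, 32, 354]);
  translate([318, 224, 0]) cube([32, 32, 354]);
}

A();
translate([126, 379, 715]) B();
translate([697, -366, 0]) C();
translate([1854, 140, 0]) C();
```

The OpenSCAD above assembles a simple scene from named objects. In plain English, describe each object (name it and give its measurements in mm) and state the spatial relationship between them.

A is a table: top 1744 mm (x) × 536 mm (y), 31 mm thick, upper face at z = 715 mm, on four 66×66 mm square legs, each inset 19 mm from the nearest pair of top edges, running from z = 0 to the bottom of the top.

B is a spool: two coaxial disc flanges of radius 71 mm and thickness 8 mm, joined by a core cylinder of radius 27 mm and height 109 mm. The lower flange rests on z = 0 and the three cylinders share a vertical axis.

C is a four-legged stool. The seat is a 350×256×39 mm slab whose top surface is at z = 393 mm; four square legs, each 32×32 mm in cross-section, run from the floor (z = 0) to the underside of the seat, each flush with a corner of the seat.

The spool is on top of the table. Two stools sit around the table at the −y, +x sides.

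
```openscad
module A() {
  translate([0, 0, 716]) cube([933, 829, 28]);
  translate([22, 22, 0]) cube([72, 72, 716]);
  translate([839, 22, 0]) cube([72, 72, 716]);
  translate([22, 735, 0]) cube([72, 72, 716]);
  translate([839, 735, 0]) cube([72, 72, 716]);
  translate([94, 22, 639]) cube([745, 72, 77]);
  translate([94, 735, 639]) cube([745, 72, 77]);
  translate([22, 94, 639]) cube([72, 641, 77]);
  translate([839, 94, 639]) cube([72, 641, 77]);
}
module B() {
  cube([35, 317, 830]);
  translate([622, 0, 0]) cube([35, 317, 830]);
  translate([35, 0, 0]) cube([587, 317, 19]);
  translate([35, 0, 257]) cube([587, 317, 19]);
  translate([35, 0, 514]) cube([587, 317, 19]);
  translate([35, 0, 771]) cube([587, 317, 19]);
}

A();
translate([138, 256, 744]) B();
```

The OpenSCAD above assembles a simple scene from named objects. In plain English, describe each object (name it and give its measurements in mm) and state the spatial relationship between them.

A is a table with a 933×829 mm rectangular top, 28 mm thick, top surface at z = 744 mm, supported by four 72×72 mm square legs, each inset 22 mm from the nearest pair of top edges, running from the floor. Four apron rails, 72 mm thick and 77 mm tall, run between adjacent legs with their top edges flush with the underside of the top and their outer faces flush with the legs' outer faces.

B is a bookshelf 657 mm wide overall, 317 mm deep and 830 mm tall. The two sides are 35 mm thick vertical panels. 4 horizontal shelves of 19 mm thickness span between the inner faces of the sides; the lowest shelf sits on the floor and shelves are stacked with a clear vertical gap of 238 mm between each pair.

The bookshelf is on top of the table, centred.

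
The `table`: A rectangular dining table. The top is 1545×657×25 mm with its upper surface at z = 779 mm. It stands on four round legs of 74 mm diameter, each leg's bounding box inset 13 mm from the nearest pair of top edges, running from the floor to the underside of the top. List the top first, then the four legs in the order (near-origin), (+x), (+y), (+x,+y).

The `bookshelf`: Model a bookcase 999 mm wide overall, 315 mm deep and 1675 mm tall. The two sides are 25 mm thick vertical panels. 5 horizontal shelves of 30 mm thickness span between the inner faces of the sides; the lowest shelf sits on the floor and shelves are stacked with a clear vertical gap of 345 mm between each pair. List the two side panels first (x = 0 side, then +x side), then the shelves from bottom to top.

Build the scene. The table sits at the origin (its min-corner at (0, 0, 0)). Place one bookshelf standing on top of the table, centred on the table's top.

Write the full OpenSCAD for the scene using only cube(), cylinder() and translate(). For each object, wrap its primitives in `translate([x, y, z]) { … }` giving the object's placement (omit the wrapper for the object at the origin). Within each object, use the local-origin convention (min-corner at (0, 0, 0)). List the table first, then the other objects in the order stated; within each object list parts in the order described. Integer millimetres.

translate([0, 0, 754]) cube([1545, 657, 25]);
translate([50, 50, 0]) cylinder(h = 754, r = 37);
translate([1495, 50, 0]) cylinder(h = 754, r = 37);
translate([50, 607, 0]) cylinder(h = 754, r = 37);
translate([1495, 607, 0]) cylinder(h = 754, r = 37);
translate([273, 171, 779]) {
  cube([25, 315, 1675]);
  translate([974, 0, 0]) cube([25, 315, 1675]);
  translate([25, 0, 0]) cube([949, 315, 30]);
  translate([25, 0, 375]) cube([949, 315, 30]);
  translate([25, 0, 750]) cube([949, 315, 30]);
  translate([25, 0, 1125]) cube([949, 315, 30]);
  translate([25, 0, 1500]) cube([949, 315, 30]);
}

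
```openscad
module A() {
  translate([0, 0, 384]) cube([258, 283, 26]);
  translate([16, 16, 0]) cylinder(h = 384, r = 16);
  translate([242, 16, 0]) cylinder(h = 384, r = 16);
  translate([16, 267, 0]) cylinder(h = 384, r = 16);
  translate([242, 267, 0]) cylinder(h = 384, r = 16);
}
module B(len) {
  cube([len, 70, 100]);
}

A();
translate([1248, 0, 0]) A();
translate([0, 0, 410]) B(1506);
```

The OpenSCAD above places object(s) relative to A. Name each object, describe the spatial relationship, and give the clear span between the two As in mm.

Second stool starts at x = 1248; first ends at x = 258; clear span = 1248 − 258 = 990 mm.

A is a stool. B is a beam. A beam spans the tops of two stools. The clear span between the two stools is 990 mm.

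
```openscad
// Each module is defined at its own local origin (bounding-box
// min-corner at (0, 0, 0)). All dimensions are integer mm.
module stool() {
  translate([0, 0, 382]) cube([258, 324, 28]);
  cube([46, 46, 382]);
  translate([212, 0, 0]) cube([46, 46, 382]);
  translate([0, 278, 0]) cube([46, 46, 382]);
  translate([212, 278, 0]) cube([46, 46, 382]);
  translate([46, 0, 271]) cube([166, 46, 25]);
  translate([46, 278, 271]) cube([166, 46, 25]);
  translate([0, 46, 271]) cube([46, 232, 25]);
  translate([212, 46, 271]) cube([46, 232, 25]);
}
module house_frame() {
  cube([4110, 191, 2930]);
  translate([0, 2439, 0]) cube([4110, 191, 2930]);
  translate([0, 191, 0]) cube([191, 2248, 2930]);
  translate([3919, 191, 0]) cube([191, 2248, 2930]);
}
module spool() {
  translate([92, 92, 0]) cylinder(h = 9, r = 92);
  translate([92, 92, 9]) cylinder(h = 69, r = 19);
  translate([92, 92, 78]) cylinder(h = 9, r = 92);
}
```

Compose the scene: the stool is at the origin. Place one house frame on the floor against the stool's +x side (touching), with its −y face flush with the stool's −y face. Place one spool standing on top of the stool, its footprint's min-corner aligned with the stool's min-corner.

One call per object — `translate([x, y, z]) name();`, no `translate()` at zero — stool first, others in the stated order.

stool();
translate([258, 0, 0]) house_frame();
translate([0, 0, 410]) spool();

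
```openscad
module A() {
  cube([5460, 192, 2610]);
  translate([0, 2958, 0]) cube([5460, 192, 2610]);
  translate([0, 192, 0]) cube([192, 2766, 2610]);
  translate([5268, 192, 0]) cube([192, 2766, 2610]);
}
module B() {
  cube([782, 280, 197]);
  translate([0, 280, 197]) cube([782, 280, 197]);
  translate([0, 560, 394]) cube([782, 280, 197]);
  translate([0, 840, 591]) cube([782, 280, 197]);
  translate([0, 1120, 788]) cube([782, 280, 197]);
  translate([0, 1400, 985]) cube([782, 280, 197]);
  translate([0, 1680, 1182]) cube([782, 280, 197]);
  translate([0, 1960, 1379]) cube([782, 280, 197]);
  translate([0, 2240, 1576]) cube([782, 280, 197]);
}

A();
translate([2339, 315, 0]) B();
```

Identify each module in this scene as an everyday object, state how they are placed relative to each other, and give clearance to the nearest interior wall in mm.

Clearances: x = 2147, y = 123; minimum 123 mm.

A is a house frame. B is a staircase. The staircase sits inside the house frame, centred. The clearance to the nearest interior wall is 123 mm.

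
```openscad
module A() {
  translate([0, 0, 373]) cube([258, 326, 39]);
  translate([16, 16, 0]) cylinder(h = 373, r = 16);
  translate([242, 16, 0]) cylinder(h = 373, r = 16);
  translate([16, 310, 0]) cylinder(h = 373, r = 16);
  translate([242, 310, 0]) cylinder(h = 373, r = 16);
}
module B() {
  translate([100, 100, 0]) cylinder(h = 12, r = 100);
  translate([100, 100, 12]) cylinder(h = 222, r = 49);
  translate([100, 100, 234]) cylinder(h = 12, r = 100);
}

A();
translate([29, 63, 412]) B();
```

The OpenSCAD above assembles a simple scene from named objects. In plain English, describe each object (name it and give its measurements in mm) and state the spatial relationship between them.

A is a four-legged stool. The seat is 258×326 mm, 39 mm thick, top at z = 412 mm. It stands on four round legs, each 32 mm in diameter, from z = 0 to the seat underside, each leg's axis is inset half a diameter from the nearest pair of seat edges (so the leg's bounding box is flush with the corner).

B is a spool: two coaxial disc flanges of radius 100 mm and thickness 12 mm, joined by a core cylinder of radius 49 mm and height 222 mm. The lower flange rests on z = 0 and the three cylinders share a vertical axis.

The spool is on top of the stool, centred.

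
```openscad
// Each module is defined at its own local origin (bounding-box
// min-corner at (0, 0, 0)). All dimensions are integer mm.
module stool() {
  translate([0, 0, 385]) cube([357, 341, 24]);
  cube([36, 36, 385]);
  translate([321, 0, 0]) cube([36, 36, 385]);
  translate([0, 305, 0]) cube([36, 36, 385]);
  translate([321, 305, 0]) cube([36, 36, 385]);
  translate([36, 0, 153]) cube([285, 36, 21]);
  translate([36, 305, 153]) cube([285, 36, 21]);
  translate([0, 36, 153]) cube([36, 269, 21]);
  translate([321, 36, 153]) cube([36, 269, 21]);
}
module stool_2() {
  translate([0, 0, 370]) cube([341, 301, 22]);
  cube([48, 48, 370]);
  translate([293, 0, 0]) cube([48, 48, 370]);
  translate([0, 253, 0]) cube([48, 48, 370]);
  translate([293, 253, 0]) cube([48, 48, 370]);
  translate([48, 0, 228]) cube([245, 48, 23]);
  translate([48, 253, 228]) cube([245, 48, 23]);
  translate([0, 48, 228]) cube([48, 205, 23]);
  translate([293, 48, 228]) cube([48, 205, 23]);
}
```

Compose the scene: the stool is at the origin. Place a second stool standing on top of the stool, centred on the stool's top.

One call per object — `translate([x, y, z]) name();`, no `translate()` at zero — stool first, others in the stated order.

stool();
translate([8, 20, 409]) stool_2();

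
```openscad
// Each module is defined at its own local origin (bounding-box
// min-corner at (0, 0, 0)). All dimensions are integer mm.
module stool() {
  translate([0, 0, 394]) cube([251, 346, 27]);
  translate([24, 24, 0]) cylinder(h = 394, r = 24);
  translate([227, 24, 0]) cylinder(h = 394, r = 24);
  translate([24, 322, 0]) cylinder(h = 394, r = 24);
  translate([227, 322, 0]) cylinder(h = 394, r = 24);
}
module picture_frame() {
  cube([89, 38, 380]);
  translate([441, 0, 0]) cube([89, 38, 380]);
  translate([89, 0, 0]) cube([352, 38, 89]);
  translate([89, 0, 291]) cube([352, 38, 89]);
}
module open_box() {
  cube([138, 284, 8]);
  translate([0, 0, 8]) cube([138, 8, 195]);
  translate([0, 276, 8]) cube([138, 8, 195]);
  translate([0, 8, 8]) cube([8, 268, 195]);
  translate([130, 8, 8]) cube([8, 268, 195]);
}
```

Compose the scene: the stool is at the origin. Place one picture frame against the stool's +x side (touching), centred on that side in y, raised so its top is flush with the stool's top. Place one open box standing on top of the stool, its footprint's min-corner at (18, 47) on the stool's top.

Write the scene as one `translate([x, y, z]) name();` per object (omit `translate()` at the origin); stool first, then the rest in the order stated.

stool();
translate([251, 154, 41]) picture_frame();
translate([18, 47, 421]) open_box();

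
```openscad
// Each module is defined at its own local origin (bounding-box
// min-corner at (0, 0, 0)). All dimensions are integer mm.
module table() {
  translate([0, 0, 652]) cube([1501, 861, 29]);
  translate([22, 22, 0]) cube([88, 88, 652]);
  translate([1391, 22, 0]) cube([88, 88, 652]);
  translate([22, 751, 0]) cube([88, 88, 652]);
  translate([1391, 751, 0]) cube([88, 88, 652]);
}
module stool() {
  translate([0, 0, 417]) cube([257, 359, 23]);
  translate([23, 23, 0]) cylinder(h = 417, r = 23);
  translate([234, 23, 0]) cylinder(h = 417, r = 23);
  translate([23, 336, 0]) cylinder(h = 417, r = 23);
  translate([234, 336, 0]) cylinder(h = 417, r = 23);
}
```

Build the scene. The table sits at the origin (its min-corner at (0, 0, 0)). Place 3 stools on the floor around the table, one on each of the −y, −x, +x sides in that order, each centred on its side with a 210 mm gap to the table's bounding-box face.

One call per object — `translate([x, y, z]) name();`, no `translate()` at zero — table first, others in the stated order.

table();
translate([622, -569, 0]) stool();
translate([-467, 251, 0]) stool();
translate([1711, 251, 0]) stool();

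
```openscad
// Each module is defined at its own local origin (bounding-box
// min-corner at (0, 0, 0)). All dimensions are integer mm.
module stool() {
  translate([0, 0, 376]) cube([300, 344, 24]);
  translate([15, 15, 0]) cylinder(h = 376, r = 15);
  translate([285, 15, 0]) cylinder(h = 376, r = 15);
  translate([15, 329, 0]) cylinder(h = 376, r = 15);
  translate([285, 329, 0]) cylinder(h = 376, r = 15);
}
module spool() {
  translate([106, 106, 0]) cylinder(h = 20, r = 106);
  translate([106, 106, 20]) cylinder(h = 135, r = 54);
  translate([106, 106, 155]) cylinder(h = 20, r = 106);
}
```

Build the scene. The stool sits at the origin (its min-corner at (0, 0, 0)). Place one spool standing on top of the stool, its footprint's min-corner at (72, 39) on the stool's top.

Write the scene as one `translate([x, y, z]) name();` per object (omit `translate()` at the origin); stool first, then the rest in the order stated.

stool();
translate([72, 39, 400]) spool();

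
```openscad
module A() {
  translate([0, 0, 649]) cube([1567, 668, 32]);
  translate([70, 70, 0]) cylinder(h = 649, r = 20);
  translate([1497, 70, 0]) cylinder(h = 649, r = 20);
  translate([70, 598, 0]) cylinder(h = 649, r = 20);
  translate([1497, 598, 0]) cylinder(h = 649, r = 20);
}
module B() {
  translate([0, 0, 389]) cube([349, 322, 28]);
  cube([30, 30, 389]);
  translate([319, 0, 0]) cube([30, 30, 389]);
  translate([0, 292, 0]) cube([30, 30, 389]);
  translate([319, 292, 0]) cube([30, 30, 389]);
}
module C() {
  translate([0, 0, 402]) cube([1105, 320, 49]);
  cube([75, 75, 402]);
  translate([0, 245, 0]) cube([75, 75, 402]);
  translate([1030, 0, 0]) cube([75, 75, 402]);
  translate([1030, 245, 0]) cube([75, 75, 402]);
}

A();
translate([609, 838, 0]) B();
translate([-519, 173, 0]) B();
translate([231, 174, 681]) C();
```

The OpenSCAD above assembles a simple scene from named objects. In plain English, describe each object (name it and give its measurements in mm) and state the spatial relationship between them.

A is a table with a 1567×668 mm rectangular top, 32 mm thick, top surface at z = 681 mm, supported by four round legs of 40 mm diameter, each leg's bounding box inset 50 mm from the nearest pair of top edges, running from the floor.

B is a four-legged stool. The seat is 349×322 mm, 28 mm thick, top at z = 417 mm. It stands on four square legs, each 30×30 mm in cross-section, from z = 0 to the seat underside, each flush with a corner of the seat.

C is a bench: a 1105×320 mm seat slab, 49 mm thick, top at z = 451 mm, on four 75×75 mm square legs flush with the seat corners and standing on z = 0.

Two stools sit around the table at the +y, −x sides. The bench is on top of the table, centred.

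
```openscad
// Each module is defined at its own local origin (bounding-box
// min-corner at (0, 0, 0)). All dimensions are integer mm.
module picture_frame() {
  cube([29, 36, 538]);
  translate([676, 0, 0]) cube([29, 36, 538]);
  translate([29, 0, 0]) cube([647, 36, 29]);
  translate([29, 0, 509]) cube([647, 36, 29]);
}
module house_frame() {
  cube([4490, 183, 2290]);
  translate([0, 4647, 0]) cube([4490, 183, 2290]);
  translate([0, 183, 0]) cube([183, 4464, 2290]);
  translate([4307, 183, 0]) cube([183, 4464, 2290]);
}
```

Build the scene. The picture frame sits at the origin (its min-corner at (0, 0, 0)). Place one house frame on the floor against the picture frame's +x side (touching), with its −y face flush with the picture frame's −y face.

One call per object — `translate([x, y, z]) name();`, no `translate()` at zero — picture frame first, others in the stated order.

picture_frame();
translate([705, 0, 0]) house_frame();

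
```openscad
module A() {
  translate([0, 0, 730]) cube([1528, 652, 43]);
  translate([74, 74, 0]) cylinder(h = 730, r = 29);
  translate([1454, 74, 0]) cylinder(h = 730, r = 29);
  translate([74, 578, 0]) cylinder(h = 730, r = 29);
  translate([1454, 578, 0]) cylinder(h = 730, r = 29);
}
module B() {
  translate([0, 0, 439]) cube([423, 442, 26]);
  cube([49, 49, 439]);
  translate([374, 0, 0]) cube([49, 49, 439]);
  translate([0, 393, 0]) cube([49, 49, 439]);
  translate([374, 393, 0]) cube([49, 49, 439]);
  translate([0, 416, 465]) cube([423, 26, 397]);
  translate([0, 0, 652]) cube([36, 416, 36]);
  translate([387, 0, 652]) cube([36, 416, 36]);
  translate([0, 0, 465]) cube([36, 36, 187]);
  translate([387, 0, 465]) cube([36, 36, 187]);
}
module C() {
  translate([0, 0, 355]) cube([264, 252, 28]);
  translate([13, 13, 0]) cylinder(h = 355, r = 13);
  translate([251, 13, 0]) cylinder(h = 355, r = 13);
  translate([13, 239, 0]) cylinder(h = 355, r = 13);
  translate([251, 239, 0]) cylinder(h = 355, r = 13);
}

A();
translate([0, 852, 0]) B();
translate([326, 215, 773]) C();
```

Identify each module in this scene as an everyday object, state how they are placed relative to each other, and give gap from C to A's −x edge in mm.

The stool's min-x is at 326; the table's min-x is 0; gap = 326 mm.

A is a table. B is a chair. C is a stool. The chair is on the floor beside the table on its +y side. The stool is on top of the table. The gap from the stool to the table's −x edge is 326 mm.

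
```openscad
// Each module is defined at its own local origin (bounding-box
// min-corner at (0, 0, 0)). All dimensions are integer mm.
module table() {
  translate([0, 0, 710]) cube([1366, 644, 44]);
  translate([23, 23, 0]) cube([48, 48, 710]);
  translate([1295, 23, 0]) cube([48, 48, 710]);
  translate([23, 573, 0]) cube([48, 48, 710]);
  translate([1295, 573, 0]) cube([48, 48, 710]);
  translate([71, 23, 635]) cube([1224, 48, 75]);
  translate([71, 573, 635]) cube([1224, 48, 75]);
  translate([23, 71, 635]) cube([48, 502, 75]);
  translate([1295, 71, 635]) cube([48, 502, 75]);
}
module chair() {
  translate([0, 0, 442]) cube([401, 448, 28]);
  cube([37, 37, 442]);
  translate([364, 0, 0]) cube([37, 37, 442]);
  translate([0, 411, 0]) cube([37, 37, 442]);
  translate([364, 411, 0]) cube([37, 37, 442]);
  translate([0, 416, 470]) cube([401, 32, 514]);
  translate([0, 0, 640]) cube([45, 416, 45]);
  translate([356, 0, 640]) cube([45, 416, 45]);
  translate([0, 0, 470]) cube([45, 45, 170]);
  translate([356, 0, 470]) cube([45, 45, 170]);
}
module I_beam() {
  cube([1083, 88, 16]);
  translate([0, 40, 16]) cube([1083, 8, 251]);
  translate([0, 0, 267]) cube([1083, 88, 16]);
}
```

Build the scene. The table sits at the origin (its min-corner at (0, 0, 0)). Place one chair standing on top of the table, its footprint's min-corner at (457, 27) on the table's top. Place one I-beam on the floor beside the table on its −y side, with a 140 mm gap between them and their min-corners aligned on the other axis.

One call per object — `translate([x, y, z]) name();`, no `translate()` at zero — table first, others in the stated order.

table();
translate([457, 27, 754]) chair();
translate([0, -228, 0]) I_beam();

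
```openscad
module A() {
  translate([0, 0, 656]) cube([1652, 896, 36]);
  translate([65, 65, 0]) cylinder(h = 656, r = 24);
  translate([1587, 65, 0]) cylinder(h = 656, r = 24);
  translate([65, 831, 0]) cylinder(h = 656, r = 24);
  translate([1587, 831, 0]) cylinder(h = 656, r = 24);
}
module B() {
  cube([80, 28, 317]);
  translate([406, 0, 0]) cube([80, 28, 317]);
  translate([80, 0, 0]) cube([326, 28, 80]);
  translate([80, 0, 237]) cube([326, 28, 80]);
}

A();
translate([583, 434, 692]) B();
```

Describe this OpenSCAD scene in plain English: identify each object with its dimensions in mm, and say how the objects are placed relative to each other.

A is a rectangular dining table. The top is 1652×896×36 mm with its upper surface at z = 692 mm. It stands on four round legs of 48 mm diameter, each leg's bounding box inset 41 mm from the nearest pair of top edges, running from the floor to the underside of the top.

B is a picture frame with a 326×157 mm rectangular opening (x by z) and a uniform 80 mm border on every side. Frame depth is 28 mm along y. It is built from two vertical stiles running the full outside height and two horizontal rails spanning the gap between the stiles.

The picture frame is on top of the table, centred.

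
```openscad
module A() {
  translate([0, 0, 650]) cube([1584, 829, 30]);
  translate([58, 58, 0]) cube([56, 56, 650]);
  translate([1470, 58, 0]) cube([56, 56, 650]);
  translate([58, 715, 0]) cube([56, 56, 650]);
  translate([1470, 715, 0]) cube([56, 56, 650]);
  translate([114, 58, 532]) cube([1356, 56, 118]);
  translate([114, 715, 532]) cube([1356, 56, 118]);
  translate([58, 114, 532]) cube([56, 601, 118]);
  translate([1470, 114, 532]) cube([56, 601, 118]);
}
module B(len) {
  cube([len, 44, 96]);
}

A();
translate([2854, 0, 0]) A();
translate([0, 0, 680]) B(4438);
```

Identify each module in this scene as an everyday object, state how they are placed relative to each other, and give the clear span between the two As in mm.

Second table starts at x = 2854; first ends at x = 1584; clear span = 2854 − 1584 = 1270 mm.

A is a table. B is a beam. A beam spans the tops of two tables. The clear span between the two tables is 1270 mm.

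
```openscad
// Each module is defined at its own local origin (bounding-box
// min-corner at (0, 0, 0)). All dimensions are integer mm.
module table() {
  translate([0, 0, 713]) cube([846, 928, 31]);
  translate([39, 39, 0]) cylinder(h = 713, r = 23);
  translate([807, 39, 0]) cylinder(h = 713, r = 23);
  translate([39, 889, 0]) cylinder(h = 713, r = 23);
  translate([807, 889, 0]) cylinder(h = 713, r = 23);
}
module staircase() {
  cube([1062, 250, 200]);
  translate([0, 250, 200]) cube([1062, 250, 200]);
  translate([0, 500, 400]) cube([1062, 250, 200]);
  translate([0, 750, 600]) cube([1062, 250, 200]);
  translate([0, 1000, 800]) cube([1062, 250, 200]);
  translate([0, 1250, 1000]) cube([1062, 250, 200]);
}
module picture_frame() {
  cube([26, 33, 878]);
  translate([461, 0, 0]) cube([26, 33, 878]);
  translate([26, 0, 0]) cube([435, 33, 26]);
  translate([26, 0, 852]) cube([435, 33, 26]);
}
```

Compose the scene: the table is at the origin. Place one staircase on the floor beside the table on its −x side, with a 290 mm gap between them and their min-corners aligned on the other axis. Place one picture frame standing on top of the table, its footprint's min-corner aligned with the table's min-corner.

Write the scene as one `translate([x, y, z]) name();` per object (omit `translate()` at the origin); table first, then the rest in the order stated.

table();
translate([-1352, 0, 0]) staircase();
translate([0, 0, 744]) picture_frame();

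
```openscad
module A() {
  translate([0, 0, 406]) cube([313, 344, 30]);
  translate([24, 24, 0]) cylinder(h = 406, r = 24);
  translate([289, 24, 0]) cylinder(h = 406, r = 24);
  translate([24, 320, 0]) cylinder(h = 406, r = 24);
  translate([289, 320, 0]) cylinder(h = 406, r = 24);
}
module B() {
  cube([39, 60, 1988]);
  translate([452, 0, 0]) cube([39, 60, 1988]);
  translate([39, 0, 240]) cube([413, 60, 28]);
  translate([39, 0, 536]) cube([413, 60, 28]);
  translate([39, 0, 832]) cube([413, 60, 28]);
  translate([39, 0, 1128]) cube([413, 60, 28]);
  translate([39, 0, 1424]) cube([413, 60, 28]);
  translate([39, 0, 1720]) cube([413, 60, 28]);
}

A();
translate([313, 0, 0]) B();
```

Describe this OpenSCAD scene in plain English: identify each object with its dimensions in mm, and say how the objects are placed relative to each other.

A is a four-legged stool. The seat is 313×344 mm, 30 mm thick, top at z = 436 mm. It stands on four round legs, each 48 mm in diameter, from z = 0 to the seat underside, each leg's axis is inset half a diameter from the nearest pair of seat edges (so the leg's bounding box is flush with the corner).

B is a straight ladder. Two 39×60 mm vertical rails, 1988 mm tall, stand 491 mm apart (outside-to-outside) with their front faces coplanar on the −y side. 6 rungs, each 60 mm deep and 28 mm tall, span between the inner faces of the rails, front faces flush with the rails. The lowest rung's underside is at z = 240 mm and rungs are spaced 296 mm apart (underside to underside).

The ladder is against the stool's +x side, with their −y faces flush.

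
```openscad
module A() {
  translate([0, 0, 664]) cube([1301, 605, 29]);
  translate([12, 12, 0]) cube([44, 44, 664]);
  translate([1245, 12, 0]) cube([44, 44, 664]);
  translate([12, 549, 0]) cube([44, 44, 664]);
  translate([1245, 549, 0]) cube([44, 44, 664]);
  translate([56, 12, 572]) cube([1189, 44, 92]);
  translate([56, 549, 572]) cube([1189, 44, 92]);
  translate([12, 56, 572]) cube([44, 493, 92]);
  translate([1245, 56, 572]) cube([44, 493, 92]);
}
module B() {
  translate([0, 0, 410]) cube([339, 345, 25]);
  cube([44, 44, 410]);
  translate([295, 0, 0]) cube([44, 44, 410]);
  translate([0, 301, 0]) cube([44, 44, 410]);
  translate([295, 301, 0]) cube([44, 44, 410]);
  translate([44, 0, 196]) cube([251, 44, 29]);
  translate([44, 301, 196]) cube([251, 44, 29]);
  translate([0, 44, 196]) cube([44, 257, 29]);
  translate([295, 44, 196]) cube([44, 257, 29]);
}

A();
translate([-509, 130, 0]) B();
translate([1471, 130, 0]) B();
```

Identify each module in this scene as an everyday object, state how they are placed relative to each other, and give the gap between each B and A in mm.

Each stool's nearest face is 170 mm from the table's bounding box.

A is a table. B is a stool. Two stools sit around the table at the −x, +x sides. The gap between each stool and the table is 170 mm.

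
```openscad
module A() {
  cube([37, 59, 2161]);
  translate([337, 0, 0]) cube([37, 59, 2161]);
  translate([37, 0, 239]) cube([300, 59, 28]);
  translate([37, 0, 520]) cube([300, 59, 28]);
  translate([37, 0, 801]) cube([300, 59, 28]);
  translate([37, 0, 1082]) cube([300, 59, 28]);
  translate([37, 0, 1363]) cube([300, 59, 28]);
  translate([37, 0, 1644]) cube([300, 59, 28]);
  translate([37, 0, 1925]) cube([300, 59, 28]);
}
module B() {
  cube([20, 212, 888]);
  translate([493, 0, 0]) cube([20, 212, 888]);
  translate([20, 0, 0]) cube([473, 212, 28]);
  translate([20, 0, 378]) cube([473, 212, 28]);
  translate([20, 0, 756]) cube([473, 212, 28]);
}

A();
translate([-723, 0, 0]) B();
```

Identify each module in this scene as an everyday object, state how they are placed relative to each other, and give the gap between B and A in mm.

A is a ladder. B is a bookshelf. The bookshelf is on the floor beside the ladder on its −x side. The gap between the bookshelf and the ladder is 210 mm.

The bookshelf's nearest face is 210 mm from the ladder's −x face.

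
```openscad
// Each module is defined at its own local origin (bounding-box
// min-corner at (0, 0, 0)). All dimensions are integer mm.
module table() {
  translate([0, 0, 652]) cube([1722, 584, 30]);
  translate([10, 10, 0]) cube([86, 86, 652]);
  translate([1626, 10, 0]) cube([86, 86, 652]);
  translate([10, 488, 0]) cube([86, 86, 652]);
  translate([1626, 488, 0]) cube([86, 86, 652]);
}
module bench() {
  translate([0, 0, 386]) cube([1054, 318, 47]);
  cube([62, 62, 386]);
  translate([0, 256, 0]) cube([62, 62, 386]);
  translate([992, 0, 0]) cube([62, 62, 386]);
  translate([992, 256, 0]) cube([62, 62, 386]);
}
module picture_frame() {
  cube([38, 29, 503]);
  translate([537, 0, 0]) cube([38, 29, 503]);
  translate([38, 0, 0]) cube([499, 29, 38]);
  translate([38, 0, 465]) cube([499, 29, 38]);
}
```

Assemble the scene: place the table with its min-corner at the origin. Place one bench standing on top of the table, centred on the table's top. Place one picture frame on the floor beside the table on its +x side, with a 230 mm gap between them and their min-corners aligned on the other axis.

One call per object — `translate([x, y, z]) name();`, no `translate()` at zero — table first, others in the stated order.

table();
translate([334, 133, 682]) bench();
translate([1952, 0, 0]) picture_frame();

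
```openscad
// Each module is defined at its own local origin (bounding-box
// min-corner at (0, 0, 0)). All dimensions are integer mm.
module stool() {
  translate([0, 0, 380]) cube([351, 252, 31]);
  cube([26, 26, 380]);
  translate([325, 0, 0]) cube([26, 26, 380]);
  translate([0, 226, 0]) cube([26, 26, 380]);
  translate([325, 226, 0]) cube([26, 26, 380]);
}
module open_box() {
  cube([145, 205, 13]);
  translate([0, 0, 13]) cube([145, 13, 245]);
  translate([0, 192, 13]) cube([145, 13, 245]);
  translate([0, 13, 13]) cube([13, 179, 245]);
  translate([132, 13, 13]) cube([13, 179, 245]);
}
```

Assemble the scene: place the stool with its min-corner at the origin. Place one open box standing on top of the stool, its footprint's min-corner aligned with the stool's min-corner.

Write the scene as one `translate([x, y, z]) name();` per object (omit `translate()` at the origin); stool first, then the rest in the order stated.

stool();
translate([0, 0, 411]) open_box();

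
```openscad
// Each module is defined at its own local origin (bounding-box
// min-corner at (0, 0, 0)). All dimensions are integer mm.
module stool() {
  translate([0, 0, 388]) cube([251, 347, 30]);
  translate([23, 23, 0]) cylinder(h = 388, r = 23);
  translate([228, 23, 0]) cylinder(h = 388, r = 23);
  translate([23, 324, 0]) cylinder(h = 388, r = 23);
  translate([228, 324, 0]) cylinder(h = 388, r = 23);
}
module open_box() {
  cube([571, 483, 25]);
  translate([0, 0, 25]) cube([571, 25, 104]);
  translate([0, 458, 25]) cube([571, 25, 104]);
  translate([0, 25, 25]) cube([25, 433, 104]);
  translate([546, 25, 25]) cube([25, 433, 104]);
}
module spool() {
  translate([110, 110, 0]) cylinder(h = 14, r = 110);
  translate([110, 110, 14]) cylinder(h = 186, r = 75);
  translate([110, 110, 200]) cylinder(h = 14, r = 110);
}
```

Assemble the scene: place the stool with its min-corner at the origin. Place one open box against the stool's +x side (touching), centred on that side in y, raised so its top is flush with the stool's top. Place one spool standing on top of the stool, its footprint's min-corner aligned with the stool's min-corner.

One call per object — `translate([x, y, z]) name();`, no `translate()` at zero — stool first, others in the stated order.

stool();
translate([251, -68, 289]) open_box();
translate([0, 0, 418]) spool();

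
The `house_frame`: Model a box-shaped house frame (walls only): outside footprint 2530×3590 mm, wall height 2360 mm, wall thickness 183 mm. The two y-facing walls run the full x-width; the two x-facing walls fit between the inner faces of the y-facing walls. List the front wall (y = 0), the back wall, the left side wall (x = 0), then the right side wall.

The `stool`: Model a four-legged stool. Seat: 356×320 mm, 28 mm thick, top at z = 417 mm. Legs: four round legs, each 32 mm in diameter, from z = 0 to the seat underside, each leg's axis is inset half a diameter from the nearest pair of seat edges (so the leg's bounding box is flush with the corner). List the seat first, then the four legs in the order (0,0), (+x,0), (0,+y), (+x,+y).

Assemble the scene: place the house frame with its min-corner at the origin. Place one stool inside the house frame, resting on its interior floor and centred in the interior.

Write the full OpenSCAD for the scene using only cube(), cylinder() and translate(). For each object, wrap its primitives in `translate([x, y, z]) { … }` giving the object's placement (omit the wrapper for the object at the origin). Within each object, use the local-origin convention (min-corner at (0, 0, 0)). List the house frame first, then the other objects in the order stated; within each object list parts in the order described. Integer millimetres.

cube([2530, 183, 2360]);
translate([0, 3407, 0]) cube([2530, 183, 2360]);
translate([0, 183, 0]) cube([183, 3224, 2360]);
translate([2347, 183, 0]) cube([183, 3224, 2360]);
translate([1087, 1635, 0]) {
  translate([0, 0, 389]) cube([356, 320, 28]);
  translate([16, 16, 0]) cylinder(h = 389, r = 16);
  translate([340, 16, 0]) cylinder(h = 389, r = 16);
  translate([16, 304, 0]) cylinder(h = 389, r = 16);
  translate([340, 304, 0]) cylinder(h = 389, r = 16);
}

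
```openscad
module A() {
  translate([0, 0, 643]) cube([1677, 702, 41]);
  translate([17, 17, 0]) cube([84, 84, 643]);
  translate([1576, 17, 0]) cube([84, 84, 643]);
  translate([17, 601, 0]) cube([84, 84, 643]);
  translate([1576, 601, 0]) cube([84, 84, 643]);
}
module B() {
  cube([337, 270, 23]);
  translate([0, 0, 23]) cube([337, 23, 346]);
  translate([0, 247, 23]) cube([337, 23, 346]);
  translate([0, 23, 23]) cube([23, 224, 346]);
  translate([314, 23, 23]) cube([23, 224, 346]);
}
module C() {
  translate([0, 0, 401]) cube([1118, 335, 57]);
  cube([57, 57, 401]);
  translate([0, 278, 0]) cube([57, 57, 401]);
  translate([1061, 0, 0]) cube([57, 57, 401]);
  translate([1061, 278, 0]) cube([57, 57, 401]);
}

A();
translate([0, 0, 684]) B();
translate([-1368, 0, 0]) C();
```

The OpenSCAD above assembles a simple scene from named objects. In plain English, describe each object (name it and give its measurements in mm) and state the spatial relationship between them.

A is a table with a 1677×702 mm rectangular top, 41 mm thick, top surface at z = 684 mm, supported by four 84×84 mm square legs, each inset 17 mm from the nearest pair of top edges, running from the floor.

B is an open-topped rectangular box: outside dimensions 337×270×369 mm, with a uniform wall and base thickness of 23 mm. The base is a full 337×270 slab on the floor; four walls sit on top of the base. The front and back walls (the −y and +y sides) span the full width; the two side walls fit between them.

C is a bench: a 1118×335 mm seat slab, 57 mm thick, top at z = 458 mm, on four 57×57 mm square legs flush with the seat corners and standing on z = 0.

The open box is on top of the table. The bench is on the floor beside the table on its −x side.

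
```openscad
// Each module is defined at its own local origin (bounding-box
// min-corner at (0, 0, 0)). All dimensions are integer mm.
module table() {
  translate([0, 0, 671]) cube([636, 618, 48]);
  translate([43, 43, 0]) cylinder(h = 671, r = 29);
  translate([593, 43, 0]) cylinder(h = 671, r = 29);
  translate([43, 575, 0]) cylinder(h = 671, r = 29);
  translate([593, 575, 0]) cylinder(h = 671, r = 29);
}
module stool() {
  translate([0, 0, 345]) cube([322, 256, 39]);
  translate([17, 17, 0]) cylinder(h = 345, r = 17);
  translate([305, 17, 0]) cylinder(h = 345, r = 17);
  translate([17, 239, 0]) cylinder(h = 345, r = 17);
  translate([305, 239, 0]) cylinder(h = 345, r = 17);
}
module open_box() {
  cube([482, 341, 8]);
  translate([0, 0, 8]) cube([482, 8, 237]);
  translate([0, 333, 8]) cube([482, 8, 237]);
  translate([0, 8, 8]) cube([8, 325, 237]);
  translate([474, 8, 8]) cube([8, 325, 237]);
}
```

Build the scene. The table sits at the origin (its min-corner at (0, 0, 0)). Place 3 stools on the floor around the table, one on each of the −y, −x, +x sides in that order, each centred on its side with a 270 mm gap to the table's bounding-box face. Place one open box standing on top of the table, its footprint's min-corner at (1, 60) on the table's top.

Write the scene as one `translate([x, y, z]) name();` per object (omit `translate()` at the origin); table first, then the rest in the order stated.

table();
translate([157, -526, 0]) stool();
translate([-592, 181, 0]) stool();
translate([906, 181, 0]) stool();
translate([1, 60, 719]) open_box();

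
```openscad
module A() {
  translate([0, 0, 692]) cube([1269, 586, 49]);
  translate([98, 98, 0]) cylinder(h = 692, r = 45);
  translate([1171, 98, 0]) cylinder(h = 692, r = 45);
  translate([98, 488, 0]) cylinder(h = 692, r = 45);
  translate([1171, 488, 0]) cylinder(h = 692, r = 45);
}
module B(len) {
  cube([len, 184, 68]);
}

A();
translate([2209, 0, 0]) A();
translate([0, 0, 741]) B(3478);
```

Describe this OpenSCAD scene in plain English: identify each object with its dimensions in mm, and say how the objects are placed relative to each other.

A is a table: top 1269 mm (x) × 586 mm (y), 49 mm thick, upper face at z = 741 mm, on four round legs of 90 mm diameter, each leg's bounding box inset 53 mm from the nearest pair of top edges, running from z = 0 to the bottom of the top.

B is a rectangular beam 3478 mm long (x), 184 mm deep (y), 68 mm thick (z).

The beam spans the tops of two tables placed 940 mm apart, resting at z = 741 mm.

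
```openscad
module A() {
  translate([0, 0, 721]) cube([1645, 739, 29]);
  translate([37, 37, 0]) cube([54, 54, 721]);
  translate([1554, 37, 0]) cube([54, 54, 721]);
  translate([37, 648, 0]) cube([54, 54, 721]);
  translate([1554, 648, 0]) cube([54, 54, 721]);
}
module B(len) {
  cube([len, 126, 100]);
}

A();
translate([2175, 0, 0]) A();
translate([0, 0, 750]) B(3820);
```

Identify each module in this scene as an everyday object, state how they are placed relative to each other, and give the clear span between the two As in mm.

A is a table. B is a beam. A beam spans the tops of two tables. The clear span between the two tables is 530 mm.

Second table starts at x = 2175; first ends at x = 1645; clear span = 2175 − 1645 = 530 mm.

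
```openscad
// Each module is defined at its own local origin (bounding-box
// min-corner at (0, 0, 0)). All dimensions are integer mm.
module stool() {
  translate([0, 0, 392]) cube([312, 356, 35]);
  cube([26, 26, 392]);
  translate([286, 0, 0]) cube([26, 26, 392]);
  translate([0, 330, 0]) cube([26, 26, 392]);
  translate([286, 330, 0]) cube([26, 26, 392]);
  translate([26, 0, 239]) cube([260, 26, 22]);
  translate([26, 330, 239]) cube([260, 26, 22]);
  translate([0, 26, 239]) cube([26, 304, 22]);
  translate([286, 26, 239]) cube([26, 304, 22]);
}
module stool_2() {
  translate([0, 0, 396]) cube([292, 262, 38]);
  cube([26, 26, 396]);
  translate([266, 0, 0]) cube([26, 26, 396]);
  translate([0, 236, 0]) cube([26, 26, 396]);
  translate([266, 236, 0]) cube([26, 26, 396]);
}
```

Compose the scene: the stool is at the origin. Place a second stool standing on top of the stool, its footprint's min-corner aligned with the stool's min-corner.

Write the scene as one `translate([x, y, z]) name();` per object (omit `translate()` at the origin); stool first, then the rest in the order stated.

stool();
translate([0, 0, 427]) stool_2();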